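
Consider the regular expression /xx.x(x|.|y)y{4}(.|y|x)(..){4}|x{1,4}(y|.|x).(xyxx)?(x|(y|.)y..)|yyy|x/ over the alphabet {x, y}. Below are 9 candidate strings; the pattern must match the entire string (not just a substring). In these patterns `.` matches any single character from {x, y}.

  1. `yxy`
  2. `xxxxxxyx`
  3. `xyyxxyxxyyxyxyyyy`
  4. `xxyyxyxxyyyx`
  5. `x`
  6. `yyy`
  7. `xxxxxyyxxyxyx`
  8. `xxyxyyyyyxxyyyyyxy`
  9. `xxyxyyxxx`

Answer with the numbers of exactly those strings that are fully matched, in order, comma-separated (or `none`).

1 → no match
2 → no match
3 → no match
4 → match
5 → match
6 → match
7 → no match
8 → match
9 → no match

4, 5, 6, 8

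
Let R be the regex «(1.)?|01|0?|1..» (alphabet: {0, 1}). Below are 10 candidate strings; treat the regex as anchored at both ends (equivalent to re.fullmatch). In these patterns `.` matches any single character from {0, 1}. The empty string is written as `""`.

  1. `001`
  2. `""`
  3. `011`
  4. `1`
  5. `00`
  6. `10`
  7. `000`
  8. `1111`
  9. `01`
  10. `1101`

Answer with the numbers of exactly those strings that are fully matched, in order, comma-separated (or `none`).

2, 6, 9

1 → no match
2 → match
3 → no match
4 → no match
5 → no match
6 → match
7 → no match
8 → no match
9 → match
10 → no match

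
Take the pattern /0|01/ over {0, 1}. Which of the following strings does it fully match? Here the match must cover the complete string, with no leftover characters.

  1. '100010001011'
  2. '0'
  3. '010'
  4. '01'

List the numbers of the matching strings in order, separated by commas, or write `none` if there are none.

2, 4

1 → no match
2 → match
3 → no match
4 → match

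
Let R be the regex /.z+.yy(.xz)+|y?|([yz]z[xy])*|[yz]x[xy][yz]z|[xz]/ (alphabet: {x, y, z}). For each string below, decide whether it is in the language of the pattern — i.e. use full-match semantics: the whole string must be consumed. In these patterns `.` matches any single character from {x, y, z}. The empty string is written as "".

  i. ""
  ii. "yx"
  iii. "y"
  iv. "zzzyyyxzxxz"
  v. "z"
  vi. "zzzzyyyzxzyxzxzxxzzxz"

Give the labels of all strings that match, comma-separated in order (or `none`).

i, iii, iv, v

i → match
ii → no match
iii → match
iv → match
v → match
vi → no match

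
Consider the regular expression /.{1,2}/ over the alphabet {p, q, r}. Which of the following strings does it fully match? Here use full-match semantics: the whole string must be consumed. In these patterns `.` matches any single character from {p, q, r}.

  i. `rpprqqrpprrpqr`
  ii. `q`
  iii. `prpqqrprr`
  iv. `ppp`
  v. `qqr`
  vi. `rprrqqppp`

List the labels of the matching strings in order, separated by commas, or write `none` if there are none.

ii

i → no match
ii → match
iii → no match
iv → no match
v → no match
vi → no match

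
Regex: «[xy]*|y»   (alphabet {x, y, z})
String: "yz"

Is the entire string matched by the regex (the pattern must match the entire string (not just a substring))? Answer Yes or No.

No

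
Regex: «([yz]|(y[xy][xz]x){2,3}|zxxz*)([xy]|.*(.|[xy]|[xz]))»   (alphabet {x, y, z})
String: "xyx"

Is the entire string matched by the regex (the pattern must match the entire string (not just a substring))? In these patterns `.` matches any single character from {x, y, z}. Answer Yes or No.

No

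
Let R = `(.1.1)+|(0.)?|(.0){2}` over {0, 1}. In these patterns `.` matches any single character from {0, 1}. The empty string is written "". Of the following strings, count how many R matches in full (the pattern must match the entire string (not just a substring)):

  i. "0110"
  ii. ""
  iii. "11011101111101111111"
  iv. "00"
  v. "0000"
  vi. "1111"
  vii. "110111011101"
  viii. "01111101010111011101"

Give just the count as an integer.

7

i → no match
ii → match
iii → match
iv → match
v → match
vi → match
vii → match
viii → match
Total matched: 7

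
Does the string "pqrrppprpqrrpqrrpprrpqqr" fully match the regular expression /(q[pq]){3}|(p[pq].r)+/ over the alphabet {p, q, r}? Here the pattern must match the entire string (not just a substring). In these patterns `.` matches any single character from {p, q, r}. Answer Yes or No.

Yes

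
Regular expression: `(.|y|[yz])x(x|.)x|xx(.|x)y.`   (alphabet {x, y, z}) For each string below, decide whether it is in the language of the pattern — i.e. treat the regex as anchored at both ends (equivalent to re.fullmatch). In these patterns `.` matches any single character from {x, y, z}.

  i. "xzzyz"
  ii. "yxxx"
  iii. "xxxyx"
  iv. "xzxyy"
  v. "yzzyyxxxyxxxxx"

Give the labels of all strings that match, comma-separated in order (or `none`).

ii, iii

i. "xzzyz" → no match
ii. "yxxx" → match
iii. "xxxyx" → match
iv. "xzxyy" → no match
v → no match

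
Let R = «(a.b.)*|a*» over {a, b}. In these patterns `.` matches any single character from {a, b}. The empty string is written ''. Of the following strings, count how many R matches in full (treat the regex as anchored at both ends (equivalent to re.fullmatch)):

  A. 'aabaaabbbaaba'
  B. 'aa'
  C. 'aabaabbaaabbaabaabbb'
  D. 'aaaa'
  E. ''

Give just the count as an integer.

A → no match
B. 'aa' → match
C → match
D. 'aaaa' → match
E. '' → match
Total matched: 4

4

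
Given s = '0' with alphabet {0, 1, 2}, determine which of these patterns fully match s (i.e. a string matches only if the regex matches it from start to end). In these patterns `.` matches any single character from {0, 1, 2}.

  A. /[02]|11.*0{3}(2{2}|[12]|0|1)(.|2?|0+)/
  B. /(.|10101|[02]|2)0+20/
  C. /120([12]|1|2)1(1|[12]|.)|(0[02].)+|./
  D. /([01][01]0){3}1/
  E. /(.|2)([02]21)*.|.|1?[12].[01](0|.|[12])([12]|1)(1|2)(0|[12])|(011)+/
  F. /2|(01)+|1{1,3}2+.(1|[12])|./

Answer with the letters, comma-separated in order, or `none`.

A → match
B → no match — must end with '020'
C → match
D → no match — must end with '01'
E → match
F → match

A, C, E, F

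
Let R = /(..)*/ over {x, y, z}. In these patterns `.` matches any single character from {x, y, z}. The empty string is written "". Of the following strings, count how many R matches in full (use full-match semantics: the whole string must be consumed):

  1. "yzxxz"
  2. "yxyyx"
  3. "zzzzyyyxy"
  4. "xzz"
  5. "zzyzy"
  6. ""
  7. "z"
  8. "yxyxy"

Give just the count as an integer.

1 → no match
2 → no match
3 → no match
4 → no match
5 → no match
6 → match
7 → no match
8 → no match
Total matched: 1

1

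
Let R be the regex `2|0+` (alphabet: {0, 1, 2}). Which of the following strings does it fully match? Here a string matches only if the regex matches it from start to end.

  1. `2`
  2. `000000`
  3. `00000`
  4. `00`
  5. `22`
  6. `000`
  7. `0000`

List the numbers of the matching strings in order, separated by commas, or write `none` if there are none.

1, 2, 3, 4, 6, 7

1. `2` → match
2. `000000` → match
3. `00000` → match
4. `00` → match
5. `22` → no match
6. `000` → match
7. `0000` → match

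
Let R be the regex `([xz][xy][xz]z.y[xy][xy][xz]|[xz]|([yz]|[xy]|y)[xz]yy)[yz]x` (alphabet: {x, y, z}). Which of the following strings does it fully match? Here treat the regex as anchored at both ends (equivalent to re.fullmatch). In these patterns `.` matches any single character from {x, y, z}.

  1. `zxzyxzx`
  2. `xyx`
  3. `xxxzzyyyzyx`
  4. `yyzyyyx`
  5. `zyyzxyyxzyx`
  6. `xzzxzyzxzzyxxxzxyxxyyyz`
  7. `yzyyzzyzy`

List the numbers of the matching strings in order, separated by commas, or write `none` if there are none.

1 → no match
2 → match
3 → match
4 → no match
5 → no match
6 → no match — must end with `x`
7 → no match — must end with `x`

2, 3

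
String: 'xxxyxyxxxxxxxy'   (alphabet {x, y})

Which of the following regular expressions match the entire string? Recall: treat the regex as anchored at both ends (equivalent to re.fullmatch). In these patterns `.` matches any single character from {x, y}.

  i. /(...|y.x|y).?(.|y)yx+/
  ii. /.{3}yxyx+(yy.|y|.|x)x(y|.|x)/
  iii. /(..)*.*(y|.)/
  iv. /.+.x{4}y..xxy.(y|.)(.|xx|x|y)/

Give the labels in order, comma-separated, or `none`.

ii, iii

i → no match — must end with 'x'
ii → match
iii → match
iv → no match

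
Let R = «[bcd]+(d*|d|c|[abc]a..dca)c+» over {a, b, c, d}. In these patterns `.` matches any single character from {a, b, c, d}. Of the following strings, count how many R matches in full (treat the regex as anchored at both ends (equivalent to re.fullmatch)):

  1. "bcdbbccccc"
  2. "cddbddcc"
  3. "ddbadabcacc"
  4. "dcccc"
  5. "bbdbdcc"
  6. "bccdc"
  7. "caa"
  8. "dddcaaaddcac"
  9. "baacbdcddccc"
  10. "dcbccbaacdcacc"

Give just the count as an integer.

1 → match
2 → match
3 → no match
4 → match
5 → match
6 → match
7 → no match — must end with "c"
8 → match
9 → no match
10 → match
Total matched: 7

7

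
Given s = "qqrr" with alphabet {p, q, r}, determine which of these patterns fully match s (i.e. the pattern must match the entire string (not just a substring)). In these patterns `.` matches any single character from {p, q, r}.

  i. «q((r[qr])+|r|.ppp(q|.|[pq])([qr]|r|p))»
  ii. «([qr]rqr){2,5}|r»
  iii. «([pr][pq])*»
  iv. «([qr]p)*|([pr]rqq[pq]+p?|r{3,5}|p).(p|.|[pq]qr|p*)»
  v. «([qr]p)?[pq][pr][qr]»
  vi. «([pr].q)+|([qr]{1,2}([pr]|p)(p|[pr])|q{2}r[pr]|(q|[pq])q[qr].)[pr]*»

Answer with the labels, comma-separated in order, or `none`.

vi

i → no match
ii → no match
iii → no match
iv → no match
v → no match
vi → match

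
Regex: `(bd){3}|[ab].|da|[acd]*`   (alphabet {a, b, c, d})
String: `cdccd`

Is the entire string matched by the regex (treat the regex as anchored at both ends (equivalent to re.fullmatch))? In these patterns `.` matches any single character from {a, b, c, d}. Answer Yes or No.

Yes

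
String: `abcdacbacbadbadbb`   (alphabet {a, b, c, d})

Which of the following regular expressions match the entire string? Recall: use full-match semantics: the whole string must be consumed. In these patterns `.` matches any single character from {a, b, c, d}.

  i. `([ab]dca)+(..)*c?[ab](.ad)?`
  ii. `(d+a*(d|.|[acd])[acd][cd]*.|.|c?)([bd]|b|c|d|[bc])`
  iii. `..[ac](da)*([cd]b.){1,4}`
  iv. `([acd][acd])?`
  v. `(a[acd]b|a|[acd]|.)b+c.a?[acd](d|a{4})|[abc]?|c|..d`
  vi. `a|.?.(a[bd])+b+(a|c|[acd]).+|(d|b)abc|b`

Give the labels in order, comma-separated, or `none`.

iii

i → no match
ii → no match
iii → match
iv → no match
v → no match
vi → no match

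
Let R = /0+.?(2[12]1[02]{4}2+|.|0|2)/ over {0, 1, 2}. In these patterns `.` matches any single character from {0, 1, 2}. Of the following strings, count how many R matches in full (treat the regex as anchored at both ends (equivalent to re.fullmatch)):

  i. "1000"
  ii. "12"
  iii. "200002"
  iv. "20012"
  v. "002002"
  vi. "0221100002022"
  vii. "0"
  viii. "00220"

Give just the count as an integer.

0

i → no match — must start with "0"
ii → no match — must start with "0"
iii → no match — must start with "0"
iv → no match — must start with "0"
v → no match
vi → no match
vii → no match
viii → no match
Total matched: 0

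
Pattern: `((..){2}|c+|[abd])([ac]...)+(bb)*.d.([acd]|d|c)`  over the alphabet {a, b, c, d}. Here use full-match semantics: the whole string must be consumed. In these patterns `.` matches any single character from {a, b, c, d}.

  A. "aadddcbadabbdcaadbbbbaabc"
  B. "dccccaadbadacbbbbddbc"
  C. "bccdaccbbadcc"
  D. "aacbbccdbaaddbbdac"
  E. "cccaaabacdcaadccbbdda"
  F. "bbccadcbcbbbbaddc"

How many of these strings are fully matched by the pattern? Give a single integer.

2

A → no match
B → match
C → match
D → no match
E → no match
F → no match
Total matched: 2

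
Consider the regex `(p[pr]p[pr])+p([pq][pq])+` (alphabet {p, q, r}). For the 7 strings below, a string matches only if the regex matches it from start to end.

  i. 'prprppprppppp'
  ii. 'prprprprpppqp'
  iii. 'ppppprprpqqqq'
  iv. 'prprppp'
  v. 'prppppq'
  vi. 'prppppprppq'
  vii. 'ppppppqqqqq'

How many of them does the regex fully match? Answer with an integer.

i → match
ii → match
iii → match
iv → match
v → match
vi → match
vii → match
Total matched: 7

7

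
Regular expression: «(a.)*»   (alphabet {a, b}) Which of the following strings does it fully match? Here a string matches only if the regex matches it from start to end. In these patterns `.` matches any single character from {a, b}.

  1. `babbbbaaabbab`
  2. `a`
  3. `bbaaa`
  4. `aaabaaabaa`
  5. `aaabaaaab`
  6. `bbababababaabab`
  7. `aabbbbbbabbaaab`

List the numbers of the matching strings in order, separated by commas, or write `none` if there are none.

1 → no match
2 → no match
3 → no match
4 → match
5 → no match
6 → no match
7 → no match

4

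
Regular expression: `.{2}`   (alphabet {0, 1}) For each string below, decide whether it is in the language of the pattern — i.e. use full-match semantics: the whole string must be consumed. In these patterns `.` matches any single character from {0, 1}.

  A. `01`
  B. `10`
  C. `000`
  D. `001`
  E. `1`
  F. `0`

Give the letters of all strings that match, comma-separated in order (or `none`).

A → match
B → match
C → no match
D → no match
E → no match
F → no match

A, B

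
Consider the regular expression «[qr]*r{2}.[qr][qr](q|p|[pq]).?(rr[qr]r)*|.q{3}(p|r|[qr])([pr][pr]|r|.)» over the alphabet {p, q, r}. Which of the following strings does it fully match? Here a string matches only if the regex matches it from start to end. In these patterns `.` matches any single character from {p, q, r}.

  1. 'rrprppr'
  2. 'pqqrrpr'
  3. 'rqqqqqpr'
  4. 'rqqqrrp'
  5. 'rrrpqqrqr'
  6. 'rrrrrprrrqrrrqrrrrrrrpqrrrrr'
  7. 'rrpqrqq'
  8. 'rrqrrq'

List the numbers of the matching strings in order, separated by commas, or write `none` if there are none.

1 → no match
2 → no match
3 → no match
4 → match
5 → no match
6 → no match
7 → match
8 → match

4, 7, 8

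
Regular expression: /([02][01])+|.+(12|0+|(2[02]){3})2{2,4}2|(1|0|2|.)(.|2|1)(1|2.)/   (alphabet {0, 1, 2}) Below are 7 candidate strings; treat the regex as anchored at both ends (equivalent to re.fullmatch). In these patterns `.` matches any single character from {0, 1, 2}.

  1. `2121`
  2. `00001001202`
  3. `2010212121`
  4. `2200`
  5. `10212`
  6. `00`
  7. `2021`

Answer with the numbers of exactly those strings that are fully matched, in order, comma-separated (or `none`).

1, 6, 7

1 → match
2 → no match
3 → no match
4 → no match
5 → no match
6 → match
7 → match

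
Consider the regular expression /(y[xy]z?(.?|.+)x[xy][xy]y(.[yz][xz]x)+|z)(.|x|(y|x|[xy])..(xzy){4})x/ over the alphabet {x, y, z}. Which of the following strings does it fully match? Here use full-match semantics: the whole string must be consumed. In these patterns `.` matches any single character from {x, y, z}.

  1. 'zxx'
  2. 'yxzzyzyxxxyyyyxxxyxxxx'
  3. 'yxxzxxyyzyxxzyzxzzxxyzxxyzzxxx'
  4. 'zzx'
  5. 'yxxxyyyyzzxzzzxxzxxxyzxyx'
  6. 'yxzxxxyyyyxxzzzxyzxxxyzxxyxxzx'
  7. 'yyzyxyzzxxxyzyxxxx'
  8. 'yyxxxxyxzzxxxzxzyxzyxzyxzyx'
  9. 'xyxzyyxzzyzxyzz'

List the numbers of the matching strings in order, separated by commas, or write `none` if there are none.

1. 'zxx' → match
2 → match
3 → match
4. 'zzx' → match
5 → match
6 → match
7 → match
8 → match
9 → no match — must end with 'x'

1, 2, 3, 4, 5, 6, 7, 8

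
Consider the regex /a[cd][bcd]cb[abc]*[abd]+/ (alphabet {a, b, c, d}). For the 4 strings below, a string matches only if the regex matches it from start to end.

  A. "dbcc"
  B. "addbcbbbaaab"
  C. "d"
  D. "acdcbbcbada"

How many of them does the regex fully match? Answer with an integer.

1

A. "dbcc" → no match — must start with "a"
B. "addbcbbbaaab" → no match
C. "d" → no match — must start with "a"
D. "acdcbbcbada" → match
Total matched: 1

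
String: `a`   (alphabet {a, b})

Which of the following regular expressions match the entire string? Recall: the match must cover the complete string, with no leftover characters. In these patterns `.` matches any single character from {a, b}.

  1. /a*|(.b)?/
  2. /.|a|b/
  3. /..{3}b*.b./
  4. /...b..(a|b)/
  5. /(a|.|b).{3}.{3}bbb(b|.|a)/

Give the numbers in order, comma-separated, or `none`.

1, 2

1 → match
2 → match
3 → no match
4 → no match
5 → no match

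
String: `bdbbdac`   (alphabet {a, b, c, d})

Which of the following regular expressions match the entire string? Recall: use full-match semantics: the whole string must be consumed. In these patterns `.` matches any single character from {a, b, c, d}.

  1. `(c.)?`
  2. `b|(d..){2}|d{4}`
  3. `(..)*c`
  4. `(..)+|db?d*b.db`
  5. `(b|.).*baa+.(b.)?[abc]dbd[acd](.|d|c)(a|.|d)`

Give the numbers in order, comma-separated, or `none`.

3

1 → no match
2 → no match
3 → match
4 → no match
5 → no match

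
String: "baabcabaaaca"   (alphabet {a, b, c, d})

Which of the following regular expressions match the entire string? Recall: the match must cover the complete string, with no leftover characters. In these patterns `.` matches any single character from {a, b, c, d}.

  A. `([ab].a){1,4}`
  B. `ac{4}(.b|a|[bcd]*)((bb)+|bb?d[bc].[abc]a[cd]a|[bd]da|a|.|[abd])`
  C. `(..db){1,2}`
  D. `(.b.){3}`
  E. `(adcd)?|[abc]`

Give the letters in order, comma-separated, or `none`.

A → match
B → no match — must start with "ac"
C → no match — must end with "db"
D → no match
E → no match

A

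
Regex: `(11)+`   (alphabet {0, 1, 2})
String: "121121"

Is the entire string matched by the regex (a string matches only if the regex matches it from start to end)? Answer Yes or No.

Every match must start with "11", but "121121" does not.

No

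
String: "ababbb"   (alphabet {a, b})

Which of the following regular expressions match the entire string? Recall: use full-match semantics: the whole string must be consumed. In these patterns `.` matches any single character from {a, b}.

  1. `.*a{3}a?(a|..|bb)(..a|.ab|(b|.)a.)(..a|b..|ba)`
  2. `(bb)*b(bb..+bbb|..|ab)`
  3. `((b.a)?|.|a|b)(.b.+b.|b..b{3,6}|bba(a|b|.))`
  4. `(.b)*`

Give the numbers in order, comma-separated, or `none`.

3, 4

1 → no match
2 → no match
3 → match
4 → match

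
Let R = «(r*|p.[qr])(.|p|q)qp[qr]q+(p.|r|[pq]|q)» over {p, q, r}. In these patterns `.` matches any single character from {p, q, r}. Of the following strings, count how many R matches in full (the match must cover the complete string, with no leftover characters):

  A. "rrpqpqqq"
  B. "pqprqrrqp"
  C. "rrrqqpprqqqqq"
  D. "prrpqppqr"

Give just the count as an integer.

1

A → match
B → no match
C → no match
D → no match
Total matched: 1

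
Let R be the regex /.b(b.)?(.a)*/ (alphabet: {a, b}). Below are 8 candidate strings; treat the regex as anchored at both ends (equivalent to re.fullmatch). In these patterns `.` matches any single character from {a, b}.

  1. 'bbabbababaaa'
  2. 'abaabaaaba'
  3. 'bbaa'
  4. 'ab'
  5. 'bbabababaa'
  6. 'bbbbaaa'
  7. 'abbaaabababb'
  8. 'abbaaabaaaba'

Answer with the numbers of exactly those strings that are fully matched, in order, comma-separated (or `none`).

1 → no match
2 → match
3 → match
4 → match
5 → no match
6 → no match
7 → no match
8 → match

2, 3, 4, 8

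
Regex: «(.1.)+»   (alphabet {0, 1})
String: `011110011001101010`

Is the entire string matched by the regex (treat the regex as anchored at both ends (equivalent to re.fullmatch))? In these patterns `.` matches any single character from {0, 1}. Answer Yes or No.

No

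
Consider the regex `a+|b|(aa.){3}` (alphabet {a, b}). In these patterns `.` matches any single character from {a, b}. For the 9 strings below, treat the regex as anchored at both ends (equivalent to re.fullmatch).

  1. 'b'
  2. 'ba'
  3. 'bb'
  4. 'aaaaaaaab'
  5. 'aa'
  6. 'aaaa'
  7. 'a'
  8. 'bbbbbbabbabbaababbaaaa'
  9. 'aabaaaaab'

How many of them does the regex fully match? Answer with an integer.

1 → match
2 → no match
3 → no match
4 → match
5 → match
6 → match
7 → match
8 → no match
9 → match
Total matched: 6

6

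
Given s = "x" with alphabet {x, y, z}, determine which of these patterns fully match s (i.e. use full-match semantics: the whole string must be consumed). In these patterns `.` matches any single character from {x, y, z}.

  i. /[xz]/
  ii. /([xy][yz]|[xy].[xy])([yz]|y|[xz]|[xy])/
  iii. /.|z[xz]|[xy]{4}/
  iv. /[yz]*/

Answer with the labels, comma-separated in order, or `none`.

i, iii

i → match
ii → no match
iii → match
iv → no match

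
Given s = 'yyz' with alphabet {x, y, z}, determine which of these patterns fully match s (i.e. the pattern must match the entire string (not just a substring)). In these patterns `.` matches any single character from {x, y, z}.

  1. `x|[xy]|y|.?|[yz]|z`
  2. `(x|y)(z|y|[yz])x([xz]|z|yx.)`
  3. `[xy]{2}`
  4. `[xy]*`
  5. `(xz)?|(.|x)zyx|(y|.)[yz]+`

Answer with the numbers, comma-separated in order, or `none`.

5

1 → no match
2 → no match
3 → no match
4 → no match
5 → match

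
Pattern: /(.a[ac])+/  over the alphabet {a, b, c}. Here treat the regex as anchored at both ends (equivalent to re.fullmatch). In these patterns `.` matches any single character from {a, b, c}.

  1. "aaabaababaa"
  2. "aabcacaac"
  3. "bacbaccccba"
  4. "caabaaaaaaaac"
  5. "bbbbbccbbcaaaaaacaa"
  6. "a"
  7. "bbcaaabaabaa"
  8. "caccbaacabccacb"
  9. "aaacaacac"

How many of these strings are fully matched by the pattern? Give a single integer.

1

1. "aaabaababaa" → no match
2. "aabcacaac" → no match
3. "bacbaccccba" → no match
4 → no match
5 → no match
6. "a" → no match
7. "bbcaaabaabaa" → no match
8 → no match
9. "aaacaacac" → match
Total matched: 1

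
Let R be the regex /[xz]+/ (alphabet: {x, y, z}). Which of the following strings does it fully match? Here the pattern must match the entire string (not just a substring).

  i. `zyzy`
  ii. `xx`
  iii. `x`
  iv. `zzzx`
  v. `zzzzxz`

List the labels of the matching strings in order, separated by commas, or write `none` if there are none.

i. `zyzy` → no match
ii. `xx` → match
iii. `x` → match
iv. `zzzx` → match
v. `zzzzxz` → match

ii, iii, iv, v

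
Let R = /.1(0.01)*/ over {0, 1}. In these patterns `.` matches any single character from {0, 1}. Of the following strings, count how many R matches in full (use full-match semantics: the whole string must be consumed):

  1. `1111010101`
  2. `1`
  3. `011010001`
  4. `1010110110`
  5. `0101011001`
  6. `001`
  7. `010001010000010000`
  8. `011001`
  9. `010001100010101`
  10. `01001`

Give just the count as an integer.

1 → no match
2 → no match
3 → no match
4 → no match
5 → no match
6 → no match
7 → no match
8 → no match
9 → no match
10 → no match
Total matched: 0

0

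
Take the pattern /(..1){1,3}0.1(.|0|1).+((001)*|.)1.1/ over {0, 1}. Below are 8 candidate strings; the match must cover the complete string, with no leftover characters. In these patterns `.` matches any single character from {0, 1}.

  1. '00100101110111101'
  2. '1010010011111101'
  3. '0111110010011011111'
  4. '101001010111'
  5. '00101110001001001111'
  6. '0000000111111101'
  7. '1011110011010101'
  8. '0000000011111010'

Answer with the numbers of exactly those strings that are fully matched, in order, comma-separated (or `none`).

1, 2, 3, 4, 5, 7

1 → match
2 → match
3 → match
4. '101001010111' → match
5 → match
6 → no match
7 → match
8 → no match — must end with '1'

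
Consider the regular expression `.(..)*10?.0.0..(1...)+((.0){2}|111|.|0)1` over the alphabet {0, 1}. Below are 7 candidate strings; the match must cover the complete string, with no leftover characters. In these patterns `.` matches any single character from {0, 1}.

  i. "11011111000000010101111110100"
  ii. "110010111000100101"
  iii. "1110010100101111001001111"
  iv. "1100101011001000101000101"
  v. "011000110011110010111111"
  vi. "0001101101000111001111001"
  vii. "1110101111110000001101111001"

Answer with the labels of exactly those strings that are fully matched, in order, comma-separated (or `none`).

i → no match — must end with "1"
ii → match
iii → no match
iv → match
v → no match
vi → match
vii → match

ii, iv, vi, vii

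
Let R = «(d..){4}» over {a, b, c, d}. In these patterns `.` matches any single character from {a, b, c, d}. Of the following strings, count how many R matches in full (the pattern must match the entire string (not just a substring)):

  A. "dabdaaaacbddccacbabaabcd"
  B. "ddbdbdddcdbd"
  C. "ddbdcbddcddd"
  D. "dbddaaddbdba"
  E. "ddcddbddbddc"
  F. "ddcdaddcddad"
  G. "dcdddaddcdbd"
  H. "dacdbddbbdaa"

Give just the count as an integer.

A → no match
B. "ddbdbdddcdbd" → match
C. "ddbdcbddcddd" → match
D. "dbddaaddbdba" → match
E. "ddcddbddbddc" → match
F. "ddcdaddcddad" → match
G. "dcdddaddcdbd" → match
H. "dacdbddbbdaa" → match
Total matched: 7

7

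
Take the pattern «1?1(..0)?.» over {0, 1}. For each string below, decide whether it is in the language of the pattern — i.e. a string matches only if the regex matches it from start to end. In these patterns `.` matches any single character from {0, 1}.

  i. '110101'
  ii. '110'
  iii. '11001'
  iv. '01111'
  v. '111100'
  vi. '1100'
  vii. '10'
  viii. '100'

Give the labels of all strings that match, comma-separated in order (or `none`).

i → match
ii → match
iii → match
iv → no match
v → match
vi → no match
vii → match
viii → no match

i, ii, iii, v, vii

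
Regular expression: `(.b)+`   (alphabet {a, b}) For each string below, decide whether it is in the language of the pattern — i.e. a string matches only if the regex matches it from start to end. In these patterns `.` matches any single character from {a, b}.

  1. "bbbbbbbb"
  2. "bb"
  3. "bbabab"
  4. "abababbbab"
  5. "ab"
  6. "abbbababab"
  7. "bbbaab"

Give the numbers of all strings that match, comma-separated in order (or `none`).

1, 2, 3, 4, 5, 6

1. "bbbbbbbb" → match
2. "bb" → match
3. "bbabab" → match
4. "abababbbab" → match
5. "ab" → match
6. "abbbababab" → match
7. "bbbaab" → no match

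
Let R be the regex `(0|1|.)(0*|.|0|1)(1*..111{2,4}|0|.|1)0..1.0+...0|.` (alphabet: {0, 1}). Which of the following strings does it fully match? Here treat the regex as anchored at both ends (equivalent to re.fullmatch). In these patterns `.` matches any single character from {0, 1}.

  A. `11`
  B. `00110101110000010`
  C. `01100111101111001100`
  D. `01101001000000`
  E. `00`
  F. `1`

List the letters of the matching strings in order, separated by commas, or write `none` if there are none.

C, F

A → no match
B → no match
C → match
D → no match
E → no match
F → match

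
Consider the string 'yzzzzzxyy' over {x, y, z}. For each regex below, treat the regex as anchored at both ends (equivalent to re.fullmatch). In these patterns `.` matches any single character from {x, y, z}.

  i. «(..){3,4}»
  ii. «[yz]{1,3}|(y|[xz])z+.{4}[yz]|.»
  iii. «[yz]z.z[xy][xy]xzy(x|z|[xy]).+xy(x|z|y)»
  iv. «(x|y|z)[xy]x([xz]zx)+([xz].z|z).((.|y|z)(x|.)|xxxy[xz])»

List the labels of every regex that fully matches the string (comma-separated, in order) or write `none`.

i → no match
ii → match
iii → no match
iv → no match

ii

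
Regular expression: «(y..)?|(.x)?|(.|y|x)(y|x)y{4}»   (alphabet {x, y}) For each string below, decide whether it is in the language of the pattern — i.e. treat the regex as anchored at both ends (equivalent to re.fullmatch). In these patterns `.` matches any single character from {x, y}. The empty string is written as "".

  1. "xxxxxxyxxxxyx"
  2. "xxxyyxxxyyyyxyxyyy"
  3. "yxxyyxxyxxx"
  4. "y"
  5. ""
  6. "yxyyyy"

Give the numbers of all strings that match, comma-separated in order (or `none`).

5, 6

1 → no match
2 → no match
3 → no match
4 → no match
5 → match
6 → match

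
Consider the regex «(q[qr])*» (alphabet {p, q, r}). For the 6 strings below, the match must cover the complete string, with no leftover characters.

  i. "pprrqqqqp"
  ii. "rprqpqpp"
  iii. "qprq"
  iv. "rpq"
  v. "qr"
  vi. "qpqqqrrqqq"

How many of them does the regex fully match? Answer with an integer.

1

i → no match
ii → no match
iii → no match
iv → no match
v → match
vi → no match
Total matched: 1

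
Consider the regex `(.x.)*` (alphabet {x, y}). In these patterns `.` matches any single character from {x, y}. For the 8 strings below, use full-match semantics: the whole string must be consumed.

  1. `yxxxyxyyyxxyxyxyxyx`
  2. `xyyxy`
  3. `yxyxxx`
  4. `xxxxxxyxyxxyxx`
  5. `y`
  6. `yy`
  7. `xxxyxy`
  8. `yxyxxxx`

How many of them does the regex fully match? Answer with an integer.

2

1 → no match
2 → no match
3 → match
4 → no match
5 → no match
6 → no match
7 → match
8 → no match
Total matched: 2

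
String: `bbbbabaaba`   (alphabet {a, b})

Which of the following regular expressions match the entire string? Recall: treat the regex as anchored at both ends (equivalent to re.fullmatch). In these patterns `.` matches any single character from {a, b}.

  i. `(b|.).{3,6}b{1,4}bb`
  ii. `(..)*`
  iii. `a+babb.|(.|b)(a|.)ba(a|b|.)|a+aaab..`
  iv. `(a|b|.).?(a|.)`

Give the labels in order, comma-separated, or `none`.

ii

i → no match — must end with `bbb`
ii → match
iii → no match
iv → no match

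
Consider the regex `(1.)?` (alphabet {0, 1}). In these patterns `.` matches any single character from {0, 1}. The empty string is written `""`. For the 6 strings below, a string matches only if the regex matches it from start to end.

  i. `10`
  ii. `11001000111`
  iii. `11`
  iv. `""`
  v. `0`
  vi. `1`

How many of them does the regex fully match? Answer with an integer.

3

i → match
ii → no match
iii → match
iv → match
v → no match
vi → no match
Total matched: 3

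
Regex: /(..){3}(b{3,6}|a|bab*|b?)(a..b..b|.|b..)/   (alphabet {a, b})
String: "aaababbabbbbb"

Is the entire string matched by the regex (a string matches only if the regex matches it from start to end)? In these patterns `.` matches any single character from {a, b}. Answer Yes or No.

Yes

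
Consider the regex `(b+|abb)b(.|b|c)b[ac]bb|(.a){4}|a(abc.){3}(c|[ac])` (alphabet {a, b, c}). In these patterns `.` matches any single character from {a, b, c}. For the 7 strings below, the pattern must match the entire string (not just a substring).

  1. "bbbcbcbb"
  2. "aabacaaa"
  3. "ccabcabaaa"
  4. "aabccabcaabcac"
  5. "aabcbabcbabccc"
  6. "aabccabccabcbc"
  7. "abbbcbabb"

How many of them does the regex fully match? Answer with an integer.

6

1 → match
2 → match
3 → no match
4 → match
5 → match
6 → match
7 → match
Total matched: 6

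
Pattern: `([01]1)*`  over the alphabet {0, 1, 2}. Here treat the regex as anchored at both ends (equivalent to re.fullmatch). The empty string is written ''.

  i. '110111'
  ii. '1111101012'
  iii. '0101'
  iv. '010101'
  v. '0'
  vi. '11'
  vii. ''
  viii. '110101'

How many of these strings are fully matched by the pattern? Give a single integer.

6

i → match
ii → no match
iii → match
iv → match
v → no match
vi → match
vii → match
viii → match
Total matched: 6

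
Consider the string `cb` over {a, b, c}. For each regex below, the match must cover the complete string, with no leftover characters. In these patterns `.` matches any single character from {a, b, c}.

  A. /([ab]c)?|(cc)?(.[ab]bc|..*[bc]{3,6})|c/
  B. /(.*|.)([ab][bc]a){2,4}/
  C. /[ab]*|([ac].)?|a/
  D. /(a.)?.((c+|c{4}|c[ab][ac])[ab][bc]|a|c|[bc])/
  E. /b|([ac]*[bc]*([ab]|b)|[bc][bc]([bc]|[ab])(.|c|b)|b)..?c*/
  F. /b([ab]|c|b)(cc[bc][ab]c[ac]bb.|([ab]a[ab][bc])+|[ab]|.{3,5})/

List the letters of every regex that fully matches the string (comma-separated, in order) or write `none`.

A → no match
B → no match — must end with `a`
C → match
D → match
E → no match
F → no match — must start with `b`

C, D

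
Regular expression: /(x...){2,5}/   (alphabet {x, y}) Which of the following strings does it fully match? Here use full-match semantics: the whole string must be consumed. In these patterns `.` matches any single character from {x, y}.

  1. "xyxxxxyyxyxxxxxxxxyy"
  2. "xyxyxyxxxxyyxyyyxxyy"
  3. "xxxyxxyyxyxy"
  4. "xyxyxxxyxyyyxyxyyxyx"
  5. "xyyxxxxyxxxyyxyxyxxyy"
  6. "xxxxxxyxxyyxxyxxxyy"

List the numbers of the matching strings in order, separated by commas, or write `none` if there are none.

1, 2, 3

1 → match
2 → match
3 → match
4 → no match
5 → no match
6 → no match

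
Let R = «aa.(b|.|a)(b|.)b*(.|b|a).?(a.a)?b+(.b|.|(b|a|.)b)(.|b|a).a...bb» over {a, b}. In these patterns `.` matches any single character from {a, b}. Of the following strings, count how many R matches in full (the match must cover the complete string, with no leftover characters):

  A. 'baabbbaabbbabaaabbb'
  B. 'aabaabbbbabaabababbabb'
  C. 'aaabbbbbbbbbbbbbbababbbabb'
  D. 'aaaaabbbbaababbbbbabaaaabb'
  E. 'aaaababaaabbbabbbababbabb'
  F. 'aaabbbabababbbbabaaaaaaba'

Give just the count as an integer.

A → no match — must start with 'aa'
B → no match
C → no match
D → match
E → no match
F → no match — must end with 'bb'
Total matched: 1

1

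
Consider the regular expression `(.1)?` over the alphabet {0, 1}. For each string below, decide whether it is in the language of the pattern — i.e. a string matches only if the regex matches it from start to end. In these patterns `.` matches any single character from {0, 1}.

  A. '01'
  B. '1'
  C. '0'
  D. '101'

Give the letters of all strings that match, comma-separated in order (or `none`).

A. '01' → match
B. '1' → no match
C. '0' → no match
D. '101' → no match

A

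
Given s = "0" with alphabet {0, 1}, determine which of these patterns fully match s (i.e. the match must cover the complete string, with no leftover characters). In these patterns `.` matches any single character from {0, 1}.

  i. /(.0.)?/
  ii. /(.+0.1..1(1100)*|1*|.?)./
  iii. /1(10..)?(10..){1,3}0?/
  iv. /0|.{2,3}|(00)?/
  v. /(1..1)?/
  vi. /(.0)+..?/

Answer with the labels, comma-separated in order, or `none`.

i → no match
ii → match
iii → no match — must start with "1"
iv → match
v → no match
vi → no match

ii, iv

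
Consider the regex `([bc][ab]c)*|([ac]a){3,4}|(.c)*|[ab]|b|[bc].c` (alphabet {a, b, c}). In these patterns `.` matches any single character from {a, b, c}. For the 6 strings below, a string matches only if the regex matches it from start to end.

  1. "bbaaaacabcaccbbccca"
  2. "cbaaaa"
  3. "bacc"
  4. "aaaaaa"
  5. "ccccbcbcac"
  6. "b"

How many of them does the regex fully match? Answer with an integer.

1 → no match
2 → no match
3 → no match
4 → match
5 → match
6 → match
Total matched: 3

3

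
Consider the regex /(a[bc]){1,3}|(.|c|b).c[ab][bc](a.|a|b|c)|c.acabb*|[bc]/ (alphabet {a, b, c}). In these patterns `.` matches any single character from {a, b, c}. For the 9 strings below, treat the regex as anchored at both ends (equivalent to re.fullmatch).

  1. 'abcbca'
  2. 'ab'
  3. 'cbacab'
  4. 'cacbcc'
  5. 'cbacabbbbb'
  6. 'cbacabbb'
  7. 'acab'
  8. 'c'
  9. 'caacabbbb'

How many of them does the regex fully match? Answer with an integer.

1 → match
2 → match
3 → match
4 → match
5 → match
6 → match
7 → match
8 → match
9 → match
Total matched: 9

9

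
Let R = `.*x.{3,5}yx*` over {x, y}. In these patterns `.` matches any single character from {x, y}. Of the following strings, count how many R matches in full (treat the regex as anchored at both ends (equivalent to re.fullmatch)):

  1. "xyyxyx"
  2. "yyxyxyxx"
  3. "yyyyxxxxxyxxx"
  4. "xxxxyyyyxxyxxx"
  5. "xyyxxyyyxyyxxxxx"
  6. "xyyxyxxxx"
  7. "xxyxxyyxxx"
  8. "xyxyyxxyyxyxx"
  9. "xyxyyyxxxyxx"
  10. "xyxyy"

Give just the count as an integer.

7

1 → match
2 → no match
3 → match
4 → no match
5 → match
6 → match
7 → match
8 → match
9 → no match
10 → match
Total matched: 7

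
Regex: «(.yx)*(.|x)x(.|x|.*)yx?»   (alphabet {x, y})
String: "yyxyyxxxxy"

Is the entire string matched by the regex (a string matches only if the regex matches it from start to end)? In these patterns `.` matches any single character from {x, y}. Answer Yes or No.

Yes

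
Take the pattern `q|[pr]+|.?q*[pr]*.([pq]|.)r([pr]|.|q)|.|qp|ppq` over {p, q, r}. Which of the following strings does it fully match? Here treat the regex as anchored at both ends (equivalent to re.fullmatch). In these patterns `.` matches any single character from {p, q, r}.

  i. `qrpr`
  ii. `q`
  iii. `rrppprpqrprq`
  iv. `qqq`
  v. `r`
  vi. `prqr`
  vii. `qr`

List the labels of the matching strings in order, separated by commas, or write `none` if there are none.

ii, v

i. `qrpr` → no match
ii. `q` → match
iii. `rrppprpqrprq` → no match
iv. `qqq` → no match
v. `r` → match
vi. `prqr` → no match
vii. `qr` → no match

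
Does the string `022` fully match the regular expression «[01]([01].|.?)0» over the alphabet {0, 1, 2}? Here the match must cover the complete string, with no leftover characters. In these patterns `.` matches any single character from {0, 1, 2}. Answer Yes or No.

No

Every match must end with `0`, but `022` does not.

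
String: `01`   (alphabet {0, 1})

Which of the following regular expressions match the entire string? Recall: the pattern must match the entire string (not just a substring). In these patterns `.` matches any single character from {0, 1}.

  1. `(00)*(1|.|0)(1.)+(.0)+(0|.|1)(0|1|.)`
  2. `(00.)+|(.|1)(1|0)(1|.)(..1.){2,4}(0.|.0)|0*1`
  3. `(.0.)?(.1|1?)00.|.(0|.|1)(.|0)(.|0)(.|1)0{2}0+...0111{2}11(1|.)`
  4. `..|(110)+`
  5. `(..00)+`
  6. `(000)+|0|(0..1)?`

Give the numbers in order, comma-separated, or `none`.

2, 4

1 → no match
2 → match
3 → no match
4 → match
5 → no match — must end with `00`
6 → no match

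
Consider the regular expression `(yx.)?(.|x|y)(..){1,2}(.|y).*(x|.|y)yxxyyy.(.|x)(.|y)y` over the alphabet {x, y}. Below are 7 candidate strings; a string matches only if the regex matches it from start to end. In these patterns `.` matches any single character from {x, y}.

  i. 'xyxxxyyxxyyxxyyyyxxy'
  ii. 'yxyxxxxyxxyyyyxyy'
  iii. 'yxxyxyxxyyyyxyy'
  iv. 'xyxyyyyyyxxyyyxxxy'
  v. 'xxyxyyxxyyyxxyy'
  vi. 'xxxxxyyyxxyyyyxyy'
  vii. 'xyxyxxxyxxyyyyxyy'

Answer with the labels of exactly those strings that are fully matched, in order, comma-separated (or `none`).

i → match
ii → match
iii → match
iv → match
v → match
vi → match
vii → match

i, ii, iii, iv, v, vi, vii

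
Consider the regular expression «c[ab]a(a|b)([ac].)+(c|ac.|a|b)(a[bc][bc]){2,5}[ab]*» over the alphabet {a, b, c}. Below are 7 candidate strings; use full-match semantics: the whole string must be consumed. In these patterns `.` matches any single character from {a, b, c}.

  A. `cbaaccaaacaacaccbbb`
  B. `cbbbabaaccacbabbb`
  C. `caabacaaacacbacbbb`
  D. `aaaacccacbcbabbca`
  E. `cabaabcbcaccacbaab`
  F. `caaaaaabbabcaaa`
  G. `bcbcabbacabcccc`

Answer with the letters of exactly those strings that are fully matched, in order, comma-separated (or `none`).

none

A → no match
B → no match
C → no match
D → no match — must start with `c`
E → no match
F → no match
G → no match — must start with `c`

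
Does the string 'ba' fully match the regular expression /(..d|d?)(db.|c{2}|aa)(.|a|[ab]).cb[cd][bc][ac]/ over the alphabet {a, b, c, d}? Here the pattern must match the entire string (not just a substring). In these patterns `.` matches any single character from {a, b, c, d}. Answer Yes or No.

No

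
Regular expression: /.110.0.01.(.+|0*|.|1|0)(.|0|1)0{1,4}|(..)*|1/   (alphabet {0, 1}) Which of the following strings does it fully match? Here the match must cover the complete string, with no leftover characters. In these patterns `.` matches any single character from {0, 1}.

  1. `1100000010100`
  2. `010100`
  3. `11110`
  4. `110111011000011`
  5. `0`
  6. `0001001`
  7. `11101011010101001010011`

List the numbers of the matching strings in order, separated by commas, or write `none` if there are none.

1 → no match
2. `010100` → match
3. `11110` → no match
4 → no match
5. `0` → no match
6. `0001001` → no match
7 → no match

2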